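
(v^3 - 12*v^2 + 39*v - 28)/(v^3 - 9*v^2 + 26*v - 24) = (v^2 - 8*v + 7)/(v^2 - 5*v + 6)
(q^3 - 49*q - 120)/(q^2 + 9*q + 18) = (q^2 - 3*q - 40)/(q + 6)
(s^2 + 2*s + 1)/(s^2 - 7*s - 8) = (s + 1)/(s - 8)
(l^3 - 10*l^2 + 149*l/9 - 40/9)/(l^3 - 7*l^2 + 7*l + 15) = (9*l^3 - 90*l^2 + 149*l - 40)/(9*(l^3 - 7*l^2 + 7*l + 15))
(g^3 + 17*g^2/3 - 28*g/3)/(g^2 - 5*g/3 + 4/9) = 3*g*(g + 7)/(3*g - 1)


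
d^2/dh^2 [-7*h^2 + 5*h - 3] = -14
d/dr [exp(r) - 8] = exp(r)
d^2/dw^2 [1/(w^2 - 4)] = 2*(3*w^2 + 4)/(w^2 - 4)^3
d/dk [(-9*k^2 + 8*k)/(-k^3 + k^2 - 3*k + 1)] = (-k*(9*k - 8)*(3*k^2 - 2*k + 3) + 2*(9*k - 4)*(k^3 - k^2 + 3*k - 1))/(k^3 - k^2 + 3*k - 1)^2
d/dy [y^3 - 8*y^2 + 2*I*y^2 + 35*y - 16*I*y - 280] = 3*y^2 + 4*y*(-4 + I) + 35 - 16*I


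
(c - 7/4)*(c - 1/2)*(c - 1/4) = c^3 - 5*c^2/2 + 23*c/16 - 7/32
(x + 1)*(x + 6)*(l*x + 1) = l*x^3 + 7*l*x^2 + 6*l*x + x^2 + 7*x + 6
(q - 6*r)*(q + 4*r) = q^2 - 2*q*r - 24*r^2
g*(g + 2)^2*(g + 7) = g^4 + 11*g^3 + 32*g^2 + 28*g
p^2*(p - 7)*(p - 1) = p^4 - 8*p^3 + 7*p^2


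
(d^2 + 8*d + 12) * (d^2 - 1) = d^4 + 8*d^3 + 11*d^2 - 8*d - 12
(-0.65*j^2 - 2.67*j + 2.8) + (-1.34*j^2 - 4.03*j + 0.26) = -1.99*j^2 - 6.7*j + 3.06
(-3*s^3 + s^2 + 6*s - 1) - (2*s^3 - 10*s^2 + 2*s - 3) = -5*s^3 + 11*s^2 + 4*s + 2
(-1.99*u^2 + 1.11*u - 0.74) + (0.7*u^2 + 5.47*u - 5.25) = -1.29*u^2 + 6.58*u - 5.99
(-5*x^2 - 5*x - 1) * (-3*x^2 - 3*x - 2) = 15*x^4 + 30*x^3 + 28*x^2 + 13*x + 2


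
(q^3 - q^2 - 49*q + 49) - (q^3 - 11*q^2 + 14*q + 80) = 10*q^2 - 63*q - 31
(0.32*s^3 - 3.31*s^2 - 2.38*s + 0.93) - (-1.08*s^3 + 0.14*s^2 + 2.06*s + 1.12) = 1.4*s^3 - 3.45*s^2 - 4.44*s - 0.19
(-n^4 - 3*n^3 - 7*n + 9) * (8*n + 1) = -8*n^5 - 25*n^4 - 3*n^3 - 56*n^2 + 65*n + 9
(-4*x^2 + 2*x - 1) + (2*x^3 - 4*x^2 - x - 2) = 2*x^3 - 8*x^2 + x - 3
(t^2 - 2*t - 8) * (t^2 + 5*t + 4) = t^4 + 3*t^3 - 14*t^2 - 48*t - 32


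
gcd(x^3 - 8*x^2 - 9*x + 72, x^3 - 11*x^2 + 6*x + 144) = x^2 - 5*x - 24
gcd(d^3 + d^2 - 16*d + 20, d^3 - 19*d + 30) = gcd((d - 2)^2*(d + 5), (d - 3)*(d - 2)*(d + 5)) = d^2 + 3*d - 10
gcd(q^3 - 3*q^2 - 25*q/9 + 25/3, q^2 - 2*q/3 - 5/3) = q - 5/3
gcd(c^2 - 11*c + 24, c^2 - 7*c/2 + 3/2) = c - 3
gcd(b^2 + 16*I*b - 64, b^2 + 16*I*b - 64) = b^2 + 16*I*b - 64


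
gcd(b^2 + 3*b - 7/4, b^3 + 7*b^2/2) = b + 7/2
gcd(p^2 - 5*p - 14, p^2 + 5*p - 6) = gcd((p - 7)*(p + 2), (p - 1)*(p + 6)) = 1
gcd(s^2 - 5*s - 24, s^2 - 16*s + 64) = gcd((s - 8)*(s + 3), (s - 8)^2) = s - 8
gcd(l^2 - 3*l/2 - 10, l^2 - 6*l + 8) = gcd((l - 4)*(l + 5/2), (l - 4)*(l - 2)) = l - 4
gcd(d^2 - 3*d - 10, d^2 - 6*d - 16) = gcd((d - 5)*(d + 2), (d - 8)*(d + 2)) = d + 2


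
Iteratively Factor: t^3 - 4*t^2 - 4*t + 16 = (t + 2)*(t^2 - 6*t + 8) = (t - 4)*(t + 2)*(t - 2)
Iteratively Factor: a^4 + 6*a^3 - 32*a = (a + 4)*(a^3 + 2*a^2 - 8*a) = (a - 2)*(a + 4)*(a^2 + 4*a) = a*(a - 2)*(a + 4)*(a + 4)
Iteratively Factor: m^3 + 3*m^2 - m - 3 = (m + 3)*(m^2 - 1) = (m - 1)*(m + 3)*(m + 1)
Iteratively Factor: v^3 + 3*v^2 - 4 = (v + 2)*(v^2 + v - 2) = (v + 2)^2*(v - 1)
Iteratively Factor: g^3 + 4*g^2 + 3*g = (g + 1)*(g^2 + 3*g) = (g + 1)*(g + 3)*(g)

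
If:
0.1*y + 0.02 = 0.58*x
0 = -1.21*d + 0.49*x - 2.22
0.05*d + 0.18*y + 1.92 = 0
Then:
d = -2.52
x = -1.68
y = -9.97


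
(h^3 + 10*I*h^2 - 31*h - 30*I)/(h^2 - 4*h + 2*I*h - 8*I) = (h^2 + 8*I*h - 15)/(h - 4)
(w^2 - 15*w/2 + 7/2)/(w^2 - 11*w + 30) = (2*w^2 - 15*w + 7)/(2*(w^2 - 11*w + 30))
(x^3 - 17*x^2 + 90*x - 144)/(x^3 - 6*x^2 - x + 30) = (x^2 - 14*x + 48)/(x^2 - 3*x - 10)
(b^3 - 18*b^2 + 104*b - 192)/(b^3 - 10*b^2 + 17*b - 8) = (b^2 - 10*b + 24)/(b^2 - 2*b + 1)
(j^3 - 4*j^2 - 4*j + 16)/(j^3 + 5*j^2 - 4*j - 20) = (j - 4)/(j + 5)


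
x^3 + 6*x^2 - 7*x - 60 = (x - 3)*(x + 4)*(x + 5)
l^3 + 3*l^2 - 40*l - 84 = (l - 6)*(l + 2)*(l + 7)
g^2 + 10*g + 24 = (g + 4)*(g + 6)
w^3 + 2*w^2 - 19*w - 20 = (w - 4)*(w + 1)*(w + 5)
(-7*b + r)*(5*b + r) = -35*b^2 - 2*b*r + r^2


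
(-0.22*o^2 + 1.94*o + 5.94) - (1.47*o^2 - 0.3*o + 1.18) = -1.69*o^2 + 2.24*o + 4.76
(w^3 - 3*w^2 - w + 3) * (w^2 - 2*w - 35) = w^5 - 5*w^4 - 30*w^3 + 110*w^2 + 29*w - 105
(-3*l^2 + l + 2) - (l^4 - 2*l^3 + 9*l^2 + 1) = -l^4 + 2*l^3 - 12*l^2 + l + 1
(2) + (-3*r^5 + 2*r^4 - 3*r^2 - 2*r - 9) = -3*r^5 + 2*r^4 - 3*r^2 - 2*r - 7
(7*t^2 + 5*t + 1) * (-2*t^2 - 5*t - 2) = -14*t^4 - 45*t^3 - 41*t^2 - 15*t - 2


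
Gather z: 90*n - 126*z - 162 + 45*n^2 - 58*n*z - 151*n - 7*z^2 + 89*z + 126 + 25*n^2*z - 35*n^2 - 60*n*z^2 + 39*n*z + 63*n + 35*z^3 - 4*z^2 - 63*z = 10*n^2 + 2*n + 35*z^3 + z^2*(-60*n - 11) + z*(25*n^2 - 19*n - 100) - 36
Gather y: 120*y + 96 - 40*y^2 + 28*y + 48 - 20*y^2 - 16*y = -60*y^2 + 132*y + 144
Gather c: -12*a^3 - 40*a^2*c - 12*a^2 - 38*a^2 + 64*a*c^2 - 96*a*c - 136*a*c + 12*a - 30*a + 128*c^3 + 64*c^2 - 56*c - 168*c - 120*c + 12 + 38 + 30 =-12*a^3 - 50*a^2 - 18*a + 128*c^3 + c^2*(64*a + 64) + c*(-40*a^2 - 232*a - 344) + 80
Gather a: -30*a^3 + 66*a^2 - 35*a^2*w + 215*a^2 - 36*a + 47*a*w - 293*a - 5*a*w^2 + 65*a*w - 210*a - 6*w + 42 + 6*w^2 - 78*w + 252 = -30*a^3 + a^2*(281 - 35*w) + a*(-5*w^2 + 112*w - 539) + 6*w^2 - 84*w + 294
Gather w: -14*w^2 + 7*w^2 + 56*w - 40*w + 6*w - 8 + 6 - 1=-7*w^2 + 22*w - 3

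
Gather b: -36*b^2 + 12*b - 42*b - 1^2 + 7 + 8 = -36*b^2 - 30*b + 14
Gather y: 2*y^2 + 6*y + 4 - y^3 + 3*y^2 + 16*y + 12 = -y^3 + 5*y^2 + 22*y + 16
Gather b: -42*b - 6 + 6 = -42*b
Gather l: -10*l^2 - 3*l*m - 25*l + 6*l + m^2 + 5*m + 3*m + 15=-10*l^2 + l*(-3*m - 19) + m^2 + 8*m + 15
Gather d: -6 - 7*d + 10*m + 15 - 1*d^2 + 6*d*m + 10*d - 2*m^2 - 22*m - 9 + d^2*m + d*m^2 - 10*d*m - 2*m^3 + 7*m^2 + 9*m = d^2*(m - 1) + d*(m^2 - 4*m + 3) - 2*m^3 + 5*m^2 - 3*m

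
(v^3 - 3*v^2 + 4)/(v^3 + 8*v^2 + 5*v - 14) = (v^3 - 3*v^2 + 4)/(v^3 + 8*v^2 + 5*v - 14)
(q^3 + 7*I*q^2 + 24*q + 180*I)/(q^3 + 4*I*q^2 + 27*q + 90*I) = (q + 6*I)/(q + 3*I)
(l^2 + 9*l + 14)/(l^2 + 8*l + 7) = (l + 2)/(l + 1)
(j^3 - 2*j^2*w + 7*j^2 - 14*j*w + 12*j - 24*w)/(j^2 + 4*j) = j - 2*w + 3 - 6*w/j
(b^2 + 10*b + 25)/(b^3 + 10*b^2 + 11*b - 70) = (b + 5)/(b^2 + 5*b - 14)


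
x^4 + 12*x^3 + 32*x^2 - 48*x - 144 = (x - 2)*(x + 2)*(x + 6)^2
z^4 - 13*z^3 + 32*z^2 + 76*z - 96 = (z - 8)*(z - 6)*(z - 1)*(z + 2)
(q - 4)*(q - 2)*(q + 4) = q^3 - 2*q^2 - 16*q + 32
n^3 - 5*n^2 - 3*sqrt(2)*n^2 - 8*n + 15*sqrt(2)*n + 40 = (n - 5)*(n - 4*sqrt(2))*(n + sqrt(2))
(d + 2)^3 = d^3 + 6*d^2 + 12*d + 8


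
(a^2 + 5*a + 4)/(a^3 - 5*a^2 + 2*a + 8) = (a + 4)/(a^2 - 6*a + 8)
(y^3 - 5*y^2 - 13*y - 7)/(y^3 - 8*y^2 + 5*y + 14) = (y + 1)/(y - 2)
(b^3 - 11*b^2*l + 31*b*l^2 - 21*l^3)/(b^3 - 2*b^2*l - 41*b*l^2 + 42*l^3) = (b - 3*l)/(b + 6*l)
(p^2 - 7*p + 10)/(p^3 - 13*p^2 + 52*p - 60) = 1/(p - 6)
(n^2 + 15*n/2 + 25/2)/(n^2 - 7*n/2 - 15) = (n + 5)/(n - 6)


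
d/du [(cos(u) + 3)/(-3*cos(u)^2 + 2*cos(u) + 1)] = (-3*cos(u)^2 - 18*cos(u) + 5)*sin(u)/((cos(u) - 1)^2*(3*cos(u) + 1)^2)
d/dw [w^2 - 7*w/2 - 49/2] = 2*w - 7/2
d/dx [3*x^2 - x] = 6*x - 1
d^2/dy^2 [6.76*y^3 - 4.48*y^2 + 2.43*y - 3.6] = 40.56*y - 8.96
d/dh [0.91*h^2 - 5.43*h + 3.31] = 1.82*h - 5.43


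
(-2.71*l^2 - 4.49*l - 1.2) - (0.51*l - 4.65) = -2.71*l^2 - 5.0*l + 3.45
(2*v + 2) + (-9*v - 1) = 1 - 7*v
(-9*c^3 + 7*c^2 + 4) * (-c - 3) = 9*c^4 + 20*c^3 - 21*c^2 - 4*c - 12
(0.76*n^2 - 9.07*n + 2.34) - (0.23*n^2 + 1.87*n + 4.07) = 0.53*n^2 - 10.94*n - 1.73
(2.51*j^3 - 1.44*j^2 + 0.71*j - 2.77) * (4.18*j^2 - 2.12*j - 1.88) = 10.4918*j^5 - 11.3404*j^4 + 1.3018*j^3 - 10.3766*j^2 + 4.5376*j + 5.2076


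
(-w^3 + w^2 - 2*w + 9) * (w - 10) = -w^4 + 11*w^3 - 12*w^2 + 29*w - 90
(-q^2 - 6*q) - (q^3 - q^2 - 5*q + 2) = -q^3 - q - 2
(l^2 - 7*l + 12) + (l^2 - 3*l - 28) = 2*l^2 - 10*l - 16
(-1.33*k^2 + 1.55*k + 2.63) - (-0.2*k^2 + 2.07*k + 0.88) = -1.13*k^2 - 0.52*k + 1.75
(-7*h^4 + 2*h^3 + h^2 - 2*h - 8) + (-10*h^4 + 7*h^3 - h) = -17*h^4 + 9*h^3 + h^2 - 3*h - 8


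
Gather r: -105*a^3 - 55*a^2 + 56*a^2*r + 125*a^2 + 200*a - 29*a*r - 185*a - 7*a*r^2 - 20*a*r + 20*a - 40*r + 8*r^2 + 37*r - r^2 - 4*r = -105*a^3 + 70*a^2 + 35*a + r^2*(7 - 7*a) + r*(56*a^2 - 49*a - 7)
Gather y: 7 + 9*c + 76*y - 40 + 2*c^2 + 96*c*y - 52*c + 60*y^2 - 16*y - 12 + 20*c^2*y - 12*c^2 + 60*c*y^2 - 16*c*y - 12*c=-10*c^2 - 55*c + y^2*(60*c + 60) + y*(20*c^2 + 80*c + 60) - 45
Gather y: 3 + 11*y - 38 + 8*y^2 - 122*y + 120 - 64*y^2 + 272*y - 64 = -56*y^2 + 161*y + 21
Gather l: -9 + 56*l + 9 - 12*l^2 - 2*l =-12*l^2 + 54*l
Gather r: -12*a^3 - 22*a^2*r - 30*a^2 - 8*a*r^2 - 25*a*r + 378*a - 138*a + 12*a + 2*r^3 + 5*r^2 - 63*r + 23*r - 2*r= -12*a^3 - 30*a^2 + 252*a + 2*r^3 + r^2*(5 - 8*a) + r*(-22*a^2 - 25*a - 42)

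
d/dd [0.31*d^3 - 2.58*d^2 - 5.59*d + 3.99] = 0.93*d^2 - 5.16*d - 5.59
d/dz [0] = 0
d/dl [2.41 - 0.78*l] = -0.780000000000000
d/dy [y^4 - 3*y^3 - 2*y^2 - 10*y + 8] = 4*y^3 - 9*y^2 - 4*y - 10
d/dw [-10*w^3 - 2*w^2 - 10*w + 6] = -30*w^2 - 4*w - 10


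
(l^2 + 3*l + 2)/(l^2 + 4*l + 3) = (l + 2)/(l + 3)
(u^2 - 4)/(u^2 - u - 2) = (u + 2)/(u + 1)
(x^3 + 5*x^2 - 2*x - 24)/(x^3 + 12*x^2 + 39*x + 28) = (x^2 + x - 6)/(x^2 + 8*x + 7)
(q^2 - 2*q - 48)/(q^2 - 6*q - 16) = (q + 6)/(q + 2)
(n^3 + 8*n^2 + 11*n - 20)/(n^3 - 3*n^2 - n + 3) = (n^2 + 9*n + 20)/(n^2 - 2*n - 3)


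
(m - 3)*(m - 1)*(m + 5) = m^3 + m^2 - 17*m + 15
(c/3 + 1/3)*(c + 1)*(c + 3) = c^3/3 + 5*c^2/3 + 7*c/3 + 1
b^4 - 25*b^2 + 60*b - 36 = (b - 3)*(b - 2)*(b - 1)*(b + 6)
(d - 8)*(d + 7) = d^2 - d - 56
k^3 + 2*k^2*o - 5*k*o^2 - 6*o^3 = (k - 2*o)*(k + o)*(k + 3*o)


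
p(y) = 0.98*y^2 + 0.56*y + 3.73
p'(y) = 1.96*y + 0.56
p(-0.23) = 3.65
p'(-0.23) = 0.11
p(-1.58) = 5.29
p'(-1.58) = -2.54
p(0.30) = 3.99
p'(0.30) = 1.15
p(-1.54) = 5.19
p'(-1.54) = -2.46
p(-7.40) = 53.25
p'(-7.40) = -13.94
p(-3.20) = 11.97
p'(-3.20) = -5.71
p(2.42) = 10.82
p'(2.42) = 5.30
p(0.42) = 4.14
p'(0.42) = 1.38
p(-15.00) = 215.83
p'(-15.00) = -28.84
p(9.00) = 88.15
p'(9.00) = 18.20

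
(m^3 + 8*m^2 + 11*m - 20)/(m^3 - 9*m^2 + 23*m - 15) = (m^2 + 9*m + 20)/(m^2 - 8*m + 15)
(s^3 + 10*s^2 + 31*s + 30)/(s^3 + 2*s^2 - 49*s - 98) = (s^2 + 8*s + 15)/(s^2 - 49)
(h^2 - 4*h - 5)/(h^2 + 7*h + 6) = (h - 5)/(h + 6)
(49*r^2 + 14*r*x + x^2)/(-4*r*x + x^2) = (49*r^2 + 14*r*x + x^2)/(x*(-4*r + x))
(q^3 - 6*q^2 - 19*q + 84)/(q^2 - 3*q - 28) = q - 3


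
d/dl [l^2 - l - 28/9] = 2*l - 1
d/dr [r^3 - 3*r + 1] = 3*r^2 - 3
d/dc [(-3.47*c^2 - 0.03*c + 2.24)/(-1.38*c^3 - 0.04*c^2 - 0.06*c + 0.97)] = (-4.7886*c^4 - 0.0828*c^3 + 9.4806*c^2 - 6.5526*c + 0.1053)/(1.9044*c^6 + 0.1104*c^5 + 0.1672*c^4 - 2.6724*c^3 - 0.074*c^2 - 0.1164*c + 0.9409)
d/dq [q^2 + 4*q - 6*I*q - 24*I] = 2*q + 4 - 6*I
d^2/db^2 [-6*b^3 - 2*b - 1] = -36*b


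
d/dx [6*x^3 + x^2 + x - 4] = 18*x^2 + 2*x + 1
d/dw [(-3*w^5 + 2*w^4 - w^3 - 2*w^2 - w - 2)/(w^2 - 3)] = (-9*w^6 + 4*w^5 + 44*w^4 - 24*w^3 + 10*w^2 + 16*w + 3)/(w^4 - 6*w^2 + 9)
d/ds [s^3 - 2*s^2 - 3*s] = 3*s^2 - 4*s - 3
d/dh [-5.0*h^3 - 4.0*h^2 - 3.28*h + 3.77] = -15.0*h^2 - 8.0*h - 3.28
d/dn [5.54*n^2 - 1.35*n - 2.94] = 11.08*n - 1.35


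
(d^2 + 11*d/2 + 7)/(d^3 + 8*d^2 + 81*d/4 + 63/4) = 2*(d + 2)/(2*d^2 + 9*d + 9)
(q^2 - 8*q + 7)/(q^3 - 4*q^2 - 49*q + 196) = (q - 1)/(q^2 + 3*q - 28)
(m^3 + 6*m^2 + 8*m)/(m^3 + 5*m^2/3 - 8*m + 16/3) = 3*m*(m + 2)/(3*m^2 - 7*m + 4)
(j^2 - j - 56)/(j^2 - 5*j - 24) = (j + 7)/(j + 3)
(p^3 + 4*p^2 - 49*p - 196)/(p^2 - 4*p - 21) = (p^2 + 11*p + 28)/(p + 3)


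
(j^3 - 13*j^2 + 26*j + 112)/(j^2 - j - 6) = (j^2 - 15*j + 56)/(j - 3)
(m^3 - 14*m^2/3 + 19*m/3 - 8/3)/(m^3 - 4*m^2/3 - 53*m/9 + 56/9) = 3*(m - 1)/(3*m + 7)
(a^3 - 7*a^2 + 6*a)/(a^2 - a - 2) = a*(-a^2 + 7*a - 6)/(-a^2 + a + 2)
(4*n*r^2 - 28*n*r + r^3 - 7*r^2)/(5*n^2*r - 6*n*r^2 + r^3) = (4*n*r - 28*n + r^2 - 7*r)/(5*n^2 - 6*n*r + r^2)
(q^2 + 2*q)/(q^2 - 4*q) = (q + 2)/(q - 4)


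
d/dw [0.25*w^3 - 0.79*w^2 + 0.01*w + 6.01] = 0.75*w^2 - 1.58*w + 0.01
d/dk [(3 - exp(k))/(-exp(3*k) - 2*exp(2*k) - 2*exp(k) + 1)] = (-2*exp(3*k) + 7*exp(2*k) + 12*exp(k) + 5)*exp(k)/(exp(6*k) + 4*exp(5*k) + 8*exp(4*k) + 6*exp(3*k) - 4*exp(k) + 1)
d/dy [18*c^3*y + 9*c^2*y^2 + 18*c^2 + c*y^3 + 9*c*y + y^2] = 18*c^3 + 18*c^2*y + 3*c*y^2 + 9*c + 2*y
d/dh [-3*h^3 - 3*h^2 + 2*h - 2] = -9*h^2 - 6*h + 2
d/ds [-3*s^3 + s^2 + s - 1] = -9*s^2 + 2*s + 1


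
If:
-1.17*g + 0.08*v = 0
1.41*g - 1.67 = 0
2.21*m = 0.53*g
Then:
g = 1.18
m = 0.28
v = 17.32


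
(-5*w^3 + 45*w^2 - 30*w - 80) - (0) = -5*w^3 + 45*w^2 - 30*w - 80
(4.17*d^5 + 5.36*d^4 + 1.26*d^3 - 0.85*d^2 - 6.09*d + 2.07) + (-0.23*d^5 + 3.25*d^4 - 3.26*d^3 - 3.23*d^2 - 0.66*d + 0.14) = 3.94*d^5 + 8.61*d^4 - 2.0*d^3 - 4.08*d^2 - 6.75*d + 2.21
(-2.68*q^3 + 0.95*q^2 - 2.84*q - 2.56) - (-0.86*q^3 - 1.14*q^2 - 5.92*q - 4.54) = -1.82*q^3 + 2.09*q^2 + 3.08*q + 1.98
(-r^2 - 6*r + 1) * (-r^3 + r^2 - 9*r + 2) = r^5 + 5*r^4 + 2*r^3 + 53*r^2 - 21*r + 2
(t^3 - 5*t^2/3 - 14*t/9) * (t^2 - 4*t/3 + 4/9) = t^5 - 3*t^4 + 10*t^3/9 + 4*t^2/3 - 56*t/81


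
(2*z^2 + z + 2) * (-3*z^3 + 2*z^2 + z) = -6*z^5 + z^4 - 2*z^3 + 5*z^2 + 2*z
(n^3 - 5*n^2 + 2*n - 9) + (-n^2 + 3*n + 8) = n^3 - 6*n^2 + 5*n - 1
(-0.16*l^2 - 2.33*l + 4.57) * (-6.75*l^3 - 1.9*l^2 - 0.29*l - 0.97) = 1.08*l^5 + 16.0315*l^4 - 26.3741*l^3 - 7.8521*l^2 + 0.9348*l - 4.4329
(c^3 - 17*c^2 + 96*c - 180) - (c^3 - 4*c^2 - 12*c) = -13*c^2 + 108*c - 180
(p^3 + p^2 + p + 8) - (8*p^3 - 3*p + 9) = -7*p^3 + p^2 + 4*p - 1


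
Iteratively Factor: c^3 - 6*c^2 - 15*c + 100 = (c - 5)*(c^2 - c - 20) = (c - 5)*(c + 4)*(c - 5)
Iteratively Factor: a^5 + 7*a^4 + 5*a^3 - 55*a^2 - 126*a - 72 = (a + 3)*(a^4 + 4*a^3 - 7*a^2 - 34*a - 24) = (a - 3)*(a + 3)*(a^3 + 7*a^2 + 14*a + 8) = (a - 3)*(a + 2)*(a + 3)*(a^2 + 5*a + 4) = (a - 3)*(a + 1)*(a + 2)*(a + 3)*(a + 4)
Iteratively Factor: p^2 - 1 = (p - 1)*(p + 1)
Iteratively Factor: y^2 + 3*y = (y)*(y + 3)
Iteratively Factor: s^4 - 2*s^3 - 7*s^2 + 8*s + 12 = (s - 2)*(s^3 - 7*s - 6) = (s - 2)*(s + 2)*(s^2 - 2*s - 3) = (s - 3)*(s - 2)*(s + 2)*(s + 1)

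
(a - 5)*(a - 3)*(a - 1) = a^3 - 9*a^2 + 23*a - 15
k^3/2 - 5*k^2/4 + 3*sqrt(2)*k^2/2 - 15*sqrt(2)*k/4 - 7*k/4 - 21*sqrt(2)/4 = (k/2 + 1/2)*(k - 7/2)*(k + 3*sqrt(2))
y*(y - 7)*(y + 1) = y^3 - 6*y^2 - 7*y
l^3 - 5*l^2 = l^2*(l - 5)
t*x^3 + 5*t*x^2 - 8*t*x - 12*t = (x - 2)*(x + 6)*(t*x + t)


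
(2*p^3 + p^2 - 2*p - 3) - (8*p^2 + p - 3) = 2*p^3 - 7*p^2 - 3*p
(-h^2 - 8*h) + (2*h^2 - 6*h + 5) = h^2 - 14*h + 5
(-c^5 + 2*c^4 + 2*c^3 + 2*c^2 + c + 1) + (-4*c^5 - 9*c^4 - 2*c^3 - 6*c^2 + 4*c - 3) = -5*c^5 - 7*c^4 - 4*c^2 + 5*c - 2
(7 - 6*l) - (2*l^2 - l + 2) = -2*l^2 - 5*l + 5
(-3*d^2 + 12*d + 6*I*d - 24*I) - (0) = -3*d^2 + 12*d + 6*I*d - 24*I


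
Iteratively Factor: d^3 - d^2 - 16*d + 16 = (d - 1)*(d^2 - 16) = (d - 1)*(d + 4)*(d - 4)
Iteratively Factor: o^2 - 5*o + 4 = (o - 1)*(o - 4)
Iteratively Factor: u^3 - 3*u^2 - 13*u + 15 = (u + 3)*(u^2 - 6*u + 5) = (u - 1)*(u + 3)*(u - 5)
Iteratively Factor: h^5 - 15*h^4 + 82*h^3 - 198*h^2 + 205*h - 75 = (h - 1)*(h^4 - 14*h^3 + 68*h^2 - 130*h + 75) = (h - 5)*(h - 1)*(h^3 - 9*h^2 + 23*h - 15) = (h - 5)*(h - 3)*(h - 1)*(h^2 - 6*h + 5) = (h - 5)*(h - 3)*(h - 1)^2*(h - 5)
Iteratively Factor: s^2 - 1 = (s - 1)*(s + 1)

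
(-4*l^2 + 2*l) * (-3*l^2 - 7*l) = 12*l^4 + 22*l^3 - 14*l^2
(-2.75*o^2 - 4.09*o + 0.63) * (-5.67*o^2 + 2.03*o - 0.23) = 15.5925*o^4 + 17.6078*o^3 - 11.2423*o^2 + 2.2196*o - 0.1449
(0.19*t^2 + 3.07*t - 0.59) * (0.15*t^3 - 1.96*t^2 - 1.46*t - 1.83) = 0.0285*t^5 + 0.0881*t^4 - 6.3831*t^3 - 3.6735*t^2 - 4.7567*t + 1.0797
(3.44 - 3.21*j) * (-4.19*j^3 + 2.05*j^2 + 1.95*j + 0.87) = 13.4499*j^4 - 20.9941*j^3 + 0.7925*j^2 + 3.9153*j + 2.9928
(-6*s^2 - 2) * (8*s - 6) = -48*s^3 + 36*s^2 - 16*s + 12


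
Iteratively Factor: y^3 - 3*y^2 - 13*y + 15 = (y - 1)*(y^2 - 2*y - 15) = (y - 5)*(y - 1)*(y + 3)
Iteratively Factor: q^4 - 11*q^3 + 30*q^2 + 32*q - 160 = (q - 4)*(q^3 - 7*q^2 + 2*q + 40) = (q - 4)*(q + 2)*(q^2 - 9*q + 20) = (q - 4)^2*(q + 2)*(q - 5)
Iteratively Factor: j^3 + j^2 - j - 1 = (j + 1)*(j^2 - 1) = (j + 1)^2*(j - 1)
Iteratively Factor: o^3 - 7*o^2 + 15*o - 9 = (o - 3)*(o^2 - 4*o + 3) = (o - 3)*(o - 1)*(o - 3)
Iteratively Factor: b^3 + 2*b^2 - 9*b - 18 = (b - 3)*(b^2 + 5*b + 6) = (b - 3)*(b + 3)*(b + 2)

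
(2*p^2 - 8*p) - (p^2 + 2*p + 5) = p^2 - 10*p - 5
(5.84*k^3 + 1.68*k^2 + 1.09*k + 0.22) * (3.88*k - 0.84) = 22.6592*k^4 + 1.6128*k^3 + 2.818*k^2 - 0.0620000000000001*k - 0.1848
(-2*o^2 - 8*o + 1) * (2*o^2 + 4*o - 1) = -4*o^4 - 24*o^3 - 28*o^2 + 12*o - 1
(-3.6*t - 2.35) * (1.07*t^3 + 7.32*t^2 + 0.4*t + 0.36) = -3.852*t^4 - 28.8665*t^3 - 18.642*t^2 - 2.236*t - 0.846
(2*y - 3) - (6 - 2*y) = 4*y - 9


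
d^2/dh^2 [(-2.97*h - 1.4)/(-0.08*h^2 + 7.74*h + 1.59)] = ((45.7516 - 1.4256*h)*(-0.08*h^2 + 7.74*h + 1.59) - (0.16*h - 7.74)*(0.32*h - 15.48)*(2.97*h + 1.4))/(-0.08*h^2 + 7.74*h + 1.59)^3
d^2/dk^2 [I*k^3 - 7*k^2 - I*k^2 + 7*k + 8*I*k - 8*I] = 6*I*k - 14 - 2*I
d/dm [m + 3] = 1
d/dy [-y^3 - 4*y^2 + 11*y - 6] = -3*y^2 - 8*y + 11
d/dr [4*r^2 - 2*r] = 8*r - 2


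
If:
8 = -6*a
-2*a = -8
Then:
No Solution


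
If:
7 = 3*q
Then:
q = 7/3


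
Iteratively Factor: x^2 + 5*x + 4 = (x + 1)*(x + 4)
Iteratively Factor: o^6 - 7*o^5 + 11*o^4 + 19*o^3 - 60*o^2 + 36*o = (o + 2)*(o^5 - 9*o^4 + 29*o^3 - 39*o^2 + 18*o) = (o - 3)*(o + 2)*(o^4 - 6*o^3 + 11*o^2 - 6*o) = o*(o - 3)*(o + 2)*(o^3 - 6*o^2 + 11*o - 6) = o*(o - 3)*(o - 1)*(o + 2)*(o^2 - 5*o + 6) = o*(o - 3)^2*(o - 1)*(o + 2)*(o - 2)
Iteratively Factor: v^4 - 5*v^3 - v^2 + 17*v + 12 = (v - 3)*(v^3 - 2*v^2 - 7*v - 4) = (v - 3)*(v + 1)*(v^2 - 3*v - 4) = (v - 3)*(v + 1)^2*(v - 4)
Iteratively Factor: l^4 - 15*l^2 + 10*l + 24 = (l - 3)*(l^3 + 3*l^2 - 6*l - 8) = (l - 3)*(l + 4)*(l^2 - l - 2) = (l - 3)*(l + 1)*(l + 4)*(l - 2)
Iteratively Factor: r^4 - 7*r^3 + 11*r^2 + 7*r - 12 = (r - 3)*(r^3 - 4*r^2 - r + 4) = (r - 3)*(r + 1)*(r^2 - 5*r + 4) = (r - 4)*(r - 3)*(r + 1)*(r - 1)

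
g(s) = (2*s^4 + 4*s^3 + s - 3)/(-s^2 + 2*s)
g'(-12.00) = 40.17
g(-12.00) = -205.62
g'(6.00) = -29.99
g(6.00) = -144.12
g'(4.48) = -20.72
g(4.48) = -105.02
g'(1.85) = 1385.04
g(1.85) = 171.54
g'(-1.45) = 1.16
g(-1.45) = 1.56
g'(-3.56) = 7.38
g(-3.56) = -6.78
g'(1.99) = 314984.42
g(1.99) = 3109.41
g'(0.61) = 9.89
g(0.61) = -1.42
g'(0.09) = 185.46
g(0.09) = -16.91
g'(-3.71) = 7.92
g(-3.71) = -7.93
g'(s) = (2*s - 2)*(2*s^4 + 4*s^3 + s - 3)/(-s^2 + 2*s)^2 + (8*s^3 + 12*s^2 + 1)/(-s^2 + 2*s) = (-4*s^5 + 8*s^4 + 16*s^3 + s^2 - 6*s + 6)/(s^2*(s^2 - 4*s + 4))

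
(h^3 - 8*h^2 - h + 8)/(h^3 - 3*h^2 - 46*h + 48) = (h + 1)/(h + 6)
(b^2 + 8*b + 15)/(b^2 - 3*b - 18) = (b + 5)/(b - 6)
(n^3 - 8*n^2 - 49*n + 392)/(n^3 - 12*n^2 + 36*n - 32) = (n^2 - 49)/(n^2 - 4*n + 4)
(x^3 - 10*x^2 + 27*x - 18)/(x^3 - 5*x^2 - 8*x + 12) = (x - 3)/(x + 2)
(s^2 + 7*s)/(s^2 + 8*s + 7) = s/(s + 1)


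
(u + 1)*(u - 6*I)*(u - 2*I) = u^3 + u^2 - 8*I*u^2 - 12*u - 8*I*u - 12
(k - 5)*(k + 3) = k^2 - 2*k - 15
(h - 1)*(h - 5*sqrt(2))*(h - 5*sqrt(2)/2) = h^3 - 15*sqrt(2)*h^2/2 - h^2 + 15*sqrt(2)*h/2 + 25*h - 25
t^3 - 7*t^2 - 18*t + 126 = (t - 7)*(t - 3*sqrt(2))*(t + 3*sqrt(2))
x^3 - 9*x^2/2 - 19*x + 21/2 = (x - 7)*(x - 1/2)*(x + 3)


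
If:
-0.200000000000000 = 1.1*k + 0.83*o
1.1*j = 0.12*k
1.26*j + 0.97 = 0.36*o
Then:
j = -0.19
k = -1.72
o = 2.04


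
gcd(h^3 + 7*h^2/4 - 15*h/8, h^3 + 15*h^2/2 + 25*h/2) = h^2 + 5*h/2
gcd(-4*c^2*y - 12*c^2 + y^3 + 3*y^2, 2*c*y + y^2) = 2*c + y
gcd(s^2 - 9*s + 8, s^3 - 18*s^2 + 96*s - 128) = s - 8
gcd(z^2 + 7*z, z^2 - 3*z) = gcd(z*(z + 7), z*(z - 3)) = z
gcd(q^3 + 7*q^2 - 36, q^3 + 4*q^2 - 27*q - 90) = q^2 + 9*q + 18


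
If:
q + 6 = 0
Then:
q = -6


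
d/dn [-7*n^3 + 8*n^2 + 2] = n*(16 - 21*n)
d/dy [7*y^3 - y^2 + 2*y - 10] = 21*y^2 - 2*y + 2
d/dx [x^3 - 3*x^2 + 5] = 3*x*(x - 2)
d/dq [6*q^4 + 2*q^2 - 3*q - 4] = 24*q^3 + 4*q - 3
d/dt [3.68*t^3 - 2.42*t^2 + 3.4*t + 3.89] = 11.04*t^2 - 4.84*t + 3.4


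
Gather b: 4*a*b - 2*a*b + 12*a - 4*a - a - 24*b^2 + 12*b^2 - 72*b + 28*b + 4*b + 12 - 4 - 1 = 7*a - 12*b^2 + b*(2*a - 40) + 7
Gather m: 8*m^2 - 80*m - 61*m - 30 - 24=8*m^2 - 141*m - 54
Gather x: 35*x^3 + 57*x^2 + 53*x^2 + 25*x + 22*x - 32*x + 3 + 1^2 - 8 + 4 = 35*x^3 + 110*x^2 + 15*x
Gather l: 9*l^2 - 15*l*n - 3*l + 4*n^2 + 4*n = 9*l^2 + l*(-15*n - 3) + 4*n^2 + 4*n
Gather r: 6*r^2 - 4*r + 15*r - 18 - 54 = 6*r^2 + 11*r - 72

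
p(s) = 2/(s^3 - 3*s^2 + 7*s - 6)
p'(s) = 2*(-3*s^2 + 6*s - 7)/(s^3 - 3*s^2 + 7*s - 6)^2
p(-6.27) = -0.00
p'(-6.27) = -0.00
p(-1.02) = -0.12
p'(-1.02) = -0.11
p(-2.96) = -0.03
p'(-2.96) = -0.02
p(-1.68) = -0.06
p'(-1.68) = -0.05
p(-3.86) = -0.01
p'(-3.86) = -0.01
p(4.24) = 0.04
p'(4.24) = -0.03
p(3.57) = 0.08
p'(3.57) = -0.07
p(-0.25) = -0.25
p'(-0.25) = -0.27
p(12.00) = 0.00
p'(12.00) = 0.00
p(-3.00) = -0.02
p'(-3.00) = -0.02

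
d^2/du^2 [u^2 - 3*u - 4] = 2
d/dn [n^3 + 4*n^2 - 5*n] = 3*n^2 + 8*n - 5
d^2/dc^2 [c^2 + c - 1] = 2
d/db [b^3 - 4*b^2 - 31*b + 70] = 3*b^2 - 8*b - 31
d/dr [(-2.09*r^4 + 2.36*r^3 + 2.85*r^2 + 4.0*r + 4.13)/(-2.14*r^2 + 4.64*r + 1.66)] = (8.9452*r^5 - 34.1432*r^4 + 8.0232*r^3 + 33.5368*r^2 + 27.1384*r - 12.5232)/(4.5796*r^4 - 19.8592*r^3 + 14.4248*r^2 + 15.4048*r + 2.7556)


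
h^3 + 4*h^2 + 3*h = h*(h + 1)*(h + 3)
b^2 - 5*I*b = b*(b - 5*I)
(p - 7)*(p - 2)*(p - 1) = p^3 - 10*p^2 + 23*p - 14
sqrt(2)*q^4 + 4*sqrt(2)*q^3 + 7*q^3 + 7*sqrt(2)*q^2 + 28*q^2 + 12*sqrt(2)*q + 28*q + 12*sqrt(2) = (q + 2)^2*(q + 3*sqrt(2))*(sqrt(2)*q + 1)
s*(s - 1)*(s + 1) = s^3 - s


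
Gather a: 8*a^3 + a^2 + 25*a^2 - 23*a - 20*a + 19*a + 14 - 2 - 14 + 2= 8*a^3 + 26*a^2 - 24*a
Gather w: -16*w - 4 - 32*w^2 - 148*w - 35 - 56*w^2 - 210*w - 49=-88*w^2 - 374*w - 88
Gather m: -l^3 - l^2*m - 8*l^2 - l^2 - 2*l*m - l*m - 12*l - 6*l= -l^3 - 9*l^2 - 18*l + m*(-l^2 - 3*l)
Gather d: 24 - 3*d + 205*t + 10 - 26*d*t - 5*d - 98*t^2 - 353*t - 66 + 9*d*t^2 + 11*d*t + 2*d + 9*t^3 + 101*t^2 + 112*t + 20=d*(9*t^2 - 15*t - 6) + 9*t^3 + 3*t^2 - 36*t - 12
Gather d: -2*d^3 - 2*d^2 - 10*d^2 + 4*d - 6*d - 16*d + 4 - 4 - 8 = -2*d^3 - 12*d^2 - 18*d - 8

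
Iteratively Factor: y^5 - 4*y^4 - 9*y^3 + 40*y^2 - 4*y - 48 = (y - 2)*(y^4 - 2*y^3 - 13*y^2 + 14*y + 24) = (y - 2)*(y + 1)*(y^3 - 3*y^2 - 10*y + 24) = (y - 2)^2*(y + 1)*(y^2 - y - 12) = (y - 2)^2*(y + 1)*(y + 3)*(y - 4)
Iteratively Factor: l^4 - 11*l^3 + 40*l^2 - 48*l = (l)*(l^3 - 11*l^2 + 40*l - 48) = l*(l - 4)*(l^2 - 7*l + 12) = l*(l - 4)*(l - 3)*(l - 4)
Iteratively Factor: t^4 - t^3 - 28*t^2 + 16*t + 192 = (t - 4)*(t^3 + 3*t^2 - 16*t - 48) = (t - 4)*(t + 4)*(t^2 - t - 12) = (t - 4)^2*(t + 4)*(t + 3)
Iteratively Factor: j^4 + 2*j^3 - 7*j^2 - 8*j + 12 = (j - 1)*(j^3 + 3*j^2 - 4*j - 12) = (j - 1)*(j + 3)*(j^2 - 4) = (j - 2)*(j - 1)*(j + 3)*(j + 2)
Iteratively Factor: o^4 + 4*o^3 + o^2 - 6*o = (o)*(o^3 + 4*o^2 + o - 6) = o*(o + 2)*(o^2 + 2*o - 3) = o*(o + 2)*(o + 3)*(o - 1)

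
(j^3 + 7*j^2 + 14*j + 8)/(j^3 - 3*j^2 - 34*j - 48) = (j^2 + 5*j + 4)/(j^2 - 5*j - 24)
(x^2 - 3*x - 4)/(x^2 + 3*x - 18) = (x^2 - 3*x - 4)/(x^2 + 3*x - 18)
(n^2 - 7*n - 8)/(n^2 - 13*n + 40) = (n + 1)/(n - 5)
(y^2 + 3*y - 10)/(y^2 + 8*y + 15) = (y - 2)/(y + 3)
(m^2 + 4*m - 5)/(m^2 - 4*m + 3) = (m + 5)/(m - 3)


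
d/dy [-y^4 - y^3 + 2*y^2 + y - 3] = -4*y^3 - 3*y^2 + 4*y + 1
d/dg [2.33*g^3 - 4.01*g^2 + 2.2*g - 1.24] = 6.99*g^2 - 8.02*g + 2.2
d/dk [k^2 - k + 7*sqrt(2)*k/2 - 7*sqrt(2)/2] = 2*k - 1 + 7*sqrt(2)/2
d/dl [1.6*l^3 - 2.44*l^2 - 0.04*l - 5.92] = 4.8*l^2 - 4.88*l - 0.04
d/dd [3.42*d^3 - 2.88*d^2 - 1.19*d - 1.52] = 10.26*d^2 - 5.76*d - 1.19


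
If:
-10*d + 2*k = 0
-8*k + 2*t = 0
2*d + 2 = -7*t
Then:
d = -1/71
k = -5/71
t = -20/71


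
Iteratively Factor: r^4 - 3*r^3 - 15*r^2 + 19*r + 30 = (r + 3)*(r^3 - 6*r^2 + 3*r + 10) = (r - 5)*(r + 3)*(r^2 - r - 2) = (r - 5)*(r + 1)*(r + 3)*(r - 2)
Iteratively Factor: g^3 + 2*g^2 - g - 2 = (g + 2)*(g^2 - 1) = (g - 1)*(g + 2)*(g + 1)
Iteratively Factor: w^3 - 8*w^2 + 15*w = (w)*(w^2 - 8*w + 15) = w*(w - 5)*(w - 3)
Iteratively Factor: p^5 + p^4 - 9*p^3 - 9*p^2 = (p + 3)*(p^4 - 2*p^3 - 3*p^2) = (p - 3)*(p + 3)*(p^3 + p^2) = (p - 3)*(p + 1)*(p + 3)*(p^2) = p*(p - 3)*(p + 1)*(p + 3)*(p)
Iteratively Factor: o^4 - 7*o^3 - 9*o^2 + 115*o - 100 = (o - 5)*(o^3 - 2*o^2 - 19*o + 20) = (o - 5)*(o - 1)*(o^2 - o - 20) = (o - 5)^2*(o - 1)*(o + 4)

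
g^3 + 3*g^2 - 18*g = g*(g - 3)*(g + 6)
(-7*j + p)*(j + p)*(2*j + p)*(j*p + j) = -14*j^4*p - 14*j^4 - 19*j^3*p^2 - 19*j^3*p - 4*j^2*p^3 - 4*j^2*p^2 + j*p^4 + j*p^3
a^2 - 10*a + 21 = (a - 7)*(a - 3)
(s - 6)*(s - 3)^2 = s^3 - 12*s^2 + 45*s - 54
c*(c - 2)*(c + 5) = c^3 + 3*c^2 - 10*c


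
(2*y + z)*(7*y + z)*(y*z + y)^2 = 14*y^4*z^2 + 28*y^4*z + 14*y^4 + 9*y^3*z^3 + 18*y^3*z^2 + 9*y^3*z + y^2*z^4 + 2*y^2*z^3 + y^2*z^2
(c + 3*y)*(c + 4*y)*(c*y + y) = c^3*y + 7*c^2*y^2 + c^2*y + 12*c*y^3 + 7*c*y^2 + 12*y^3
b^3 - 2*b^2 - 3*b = b*(b - 3)*(b + 1)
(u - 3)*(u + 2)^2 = u^3 + u^2 - 8*u - 12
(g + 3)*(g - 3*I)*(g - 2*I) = g^3 + 3*g^2 - 5*I*g^2 - 6*g - 15*I*g - 18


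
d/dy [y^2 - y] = 2*y - 1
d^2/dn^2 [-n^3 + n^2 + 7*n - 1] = 2 - 6*n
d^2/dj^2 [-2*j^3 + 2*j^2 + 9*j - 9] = 4 - 12*j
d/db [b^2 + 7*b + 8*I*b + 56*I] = 2*b + 7 + 8*I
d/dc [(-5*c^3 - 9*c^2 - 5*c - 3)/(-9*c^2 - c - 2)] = (45*c^4 + 10*c^3 - 6*c^2 - 18*c + 7)/(81*c^4 + 18*c^3 + 37*c^2 + 4*c + 4)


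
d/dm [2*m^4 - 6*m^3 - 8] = m^2*(8*m - 18)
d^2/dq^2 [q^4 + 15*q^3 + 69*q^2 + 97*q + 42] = 12*q^2 + 90*q + 138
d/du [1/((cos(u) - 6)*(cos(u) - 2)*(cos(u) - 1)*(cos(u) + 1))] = 2*(2*cos(u)^3 - 12*cos(u)^2 + 11*cos(u) + 4)/((cos(u) - 6)^2*(cos(u) - 2)^2*sin(u)^3)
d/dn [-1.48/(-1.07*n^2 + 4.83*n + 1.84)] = (7.1484 - 3.1672*n)/(-1.07*n^2 + 4.83*n + 1.84)^2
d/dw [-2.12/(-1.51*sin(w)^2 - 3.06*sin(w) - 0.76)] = -(6.4024*sin(w) + 6.4872)*cos(w)/(1.51*sin(w)^2 + 3.06*sin(w) + 0.76)^2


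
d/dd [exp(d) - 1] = exp(d)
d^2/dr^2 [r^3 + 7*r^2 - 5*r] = 6*r + 14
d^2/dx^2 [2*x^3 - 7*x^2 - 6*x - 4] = 12*x - 14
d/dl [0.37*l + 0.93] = 0.370000000000000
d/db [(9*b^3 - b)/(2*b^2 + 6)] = (9*b^4 + 82*b^2 - 3)/(2*(b^4 + 6*b^2 + 9))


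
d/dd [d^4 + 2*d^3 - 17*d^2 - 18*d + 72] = 4*d^3 + 6*d^2 - 34*d - 18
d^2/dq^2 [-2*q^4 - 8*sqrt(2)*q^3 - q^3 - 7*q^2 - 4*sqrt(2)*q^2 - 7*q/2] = -24*q^2 - 48*sqrt(2)*q - 6*q - 14 - 8*sqrt(2)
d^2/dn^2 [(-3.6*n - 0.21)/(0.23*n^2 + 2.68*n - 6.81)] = (-(0.46*n + 2.68)*(0.92*n + 5.36)*(3.6*n + 0.21) + (4.968*n + 19.3926)*(0.23*n^2 + 2.68*n - 6.81))/(0.23*n^2 + 2.68*n - 6.81)^3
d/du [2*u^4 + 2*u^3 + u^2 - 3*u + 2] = 8*u^3 + 6*u^2 + 2*u - 3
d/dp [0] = 0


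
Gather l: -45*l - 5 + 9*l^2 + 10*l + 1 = 9*l^2 - 35*l - 4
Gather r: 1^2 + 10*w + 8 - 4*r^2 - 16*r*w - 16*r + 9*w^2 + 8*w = -4*r^2 + r*(-16*w - 16) + 9*w^2 + 18*w + 9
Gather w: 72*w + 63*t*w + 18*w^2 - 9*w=18*w^2 + w*(63*t + 63)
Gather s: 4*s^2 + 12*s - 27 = 4*s^2 + 12*s - 27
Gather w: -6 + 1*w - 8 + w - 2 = 2*w - 16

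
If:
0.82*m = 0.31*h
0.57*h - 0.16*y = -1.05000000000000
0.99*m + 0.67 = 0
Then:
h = -1.79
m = -0.68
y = 0.19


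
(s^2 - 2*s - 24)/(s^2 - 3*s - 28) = (s - 6)/(s - 7)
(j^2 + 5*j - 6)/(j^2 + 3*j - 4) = (j + 6)/(j + 4)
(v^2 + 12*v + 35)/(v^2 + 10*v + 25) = (v + 7)/(v + 5)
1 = 1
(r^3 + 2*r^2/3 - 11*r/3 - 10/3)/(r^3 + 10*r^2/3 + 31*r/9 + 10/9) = 3*(r - 2)/(3*r + 2)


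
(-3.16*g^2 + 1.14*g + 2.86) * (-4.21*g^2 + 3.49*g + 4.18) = 13.3036*g^4 - 15.8278*g^3 - 21.2708*g^2 + 14.7466*g + 11.9548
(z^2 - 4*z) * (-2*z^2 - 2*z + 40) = -2*z^4 + 6*z^3 + 48*z^2 - 160*z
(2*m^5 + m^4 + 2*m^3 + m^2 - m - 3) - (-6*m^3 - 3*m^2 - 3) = 2*m^5 + m^4 + 8*m^3 + 4*m^2 - m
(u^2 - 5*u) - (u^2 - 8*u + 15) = 3*u - 15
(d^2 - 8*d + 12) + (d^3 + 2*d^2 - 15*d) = d^3 + 3*d^2 - 23*d + 12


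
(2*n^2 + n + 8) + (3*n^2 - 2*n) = 5*n^2 - n + 8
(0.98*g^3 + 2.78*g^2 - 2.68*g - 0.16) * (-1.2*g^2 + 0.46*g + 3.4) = -1.176*g^5 - 2.8852*g^4 + 7.8268*g^3 + 8.4112*g^2 - 9.1856*g - 0.544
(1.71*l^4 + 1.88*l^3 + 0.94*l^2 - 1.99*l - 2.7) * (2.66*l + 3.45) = 4.5486*l^5 + 10.9003*l^4 + 8.9864*l^3 - 2.0504*l^2 - 14.0475*l - 9.315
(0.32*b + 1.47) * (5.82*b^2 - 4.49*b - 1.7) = 1.8624*b^3 + 7.1186*b^2 - 7.1443*b - 2.499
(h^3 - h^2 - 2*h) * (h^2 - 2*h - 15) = h^5 - 3*h^4 - 15*h^3 + 19*h^2 + 30*h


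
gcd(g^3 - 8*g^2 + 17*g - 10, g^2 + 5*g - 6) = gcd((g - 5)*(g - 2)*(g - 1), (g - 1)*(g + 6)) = g - 1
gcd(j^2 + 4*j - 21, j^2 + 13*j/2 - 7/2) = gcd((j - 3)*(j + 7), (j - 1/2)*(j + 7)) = j + 7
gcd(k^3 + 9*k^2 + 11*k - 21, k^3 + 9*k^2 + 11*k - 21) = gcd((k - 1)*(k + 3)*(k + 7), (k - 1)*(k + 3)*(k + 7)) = k^3 + 9*k^2 + 11*k - 21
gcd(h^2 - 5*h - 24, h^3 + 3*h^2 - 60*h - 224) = h - 8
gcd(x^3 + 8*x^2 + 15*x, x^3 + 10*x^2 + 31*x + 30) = x^2 + 8*x + 15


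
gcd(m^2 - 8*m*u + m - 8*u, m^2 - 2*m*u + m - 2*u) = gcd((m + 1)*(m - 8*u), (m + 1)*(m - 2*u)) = m + 1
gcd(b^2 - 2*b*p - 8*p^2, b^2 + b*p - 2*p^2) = b + 2*p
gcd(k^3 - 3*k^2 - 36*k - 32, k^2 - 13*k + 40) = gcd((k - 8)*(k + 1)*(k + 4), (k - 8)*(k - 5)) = k - 8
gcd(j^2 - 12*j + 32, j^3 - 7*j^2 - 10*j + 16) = j - 8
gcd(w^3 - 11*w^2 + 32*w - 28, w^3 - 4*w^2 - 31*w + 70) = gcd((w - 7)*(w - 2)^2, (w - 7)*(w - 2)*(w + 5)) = w^2 - 9*w + 14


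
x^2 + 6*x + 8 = (x + 2)*(x + 4)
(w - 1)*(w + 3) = w^2 + 2*w - 3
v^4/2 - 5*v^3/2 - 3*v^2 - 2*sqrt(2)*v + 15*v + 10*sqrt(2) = (v/2 + sqrt(2)/2)*(v - 5)*(v - 2*sqrt(2))*(v + sqrt(2))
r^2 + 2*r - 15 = (r - 3)*(r + 5)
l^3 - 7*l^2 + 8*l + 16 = (l - 4)^2*(l + 1)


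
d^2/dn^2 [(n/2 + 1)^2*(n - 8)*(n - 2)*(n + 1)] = 5*n^3 - 15*n^2 - 39*n + 2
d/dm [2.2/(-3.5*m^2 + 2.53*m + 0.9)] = (15.4*m - 5.566)/(-3.5*m^2 + 2.53*m + 0.9)^2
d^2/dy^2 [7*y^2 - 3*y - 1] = 14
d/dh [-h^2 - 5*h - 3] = -2*h - 5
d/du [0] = 0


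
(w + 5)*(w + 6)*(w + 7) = w^3 + 18*w^2 + 107*w + 210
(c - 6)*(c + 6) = c^2 - 36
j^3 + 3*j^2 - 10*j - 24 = (j - 3)*(j + 2)*(j + 4)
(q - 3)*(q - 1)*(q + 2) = q^3 - 2*q^2 - 5*q + 6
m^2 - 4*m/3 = m*(m - 4/3)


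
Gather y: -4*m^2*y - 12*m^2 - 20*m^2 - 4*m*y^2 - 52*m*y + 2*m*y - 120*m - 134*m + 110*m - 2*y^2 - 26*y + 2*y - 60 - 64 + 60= -32*m^2 - 144*m + y^2*(-4*m - 2) + y*(-4*m^2 - 50*m - 24) - 64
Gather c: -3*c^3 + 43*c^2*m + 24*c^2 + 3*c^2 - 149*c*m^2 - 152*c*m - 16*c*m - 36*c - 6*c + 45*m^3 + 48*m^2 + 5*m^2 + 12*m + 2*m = -3*c^3 + c^2*(43*m + 27) + c*(-149*m^2 - 168*m - 42) + 45*m^3 + 53*m^2 + 14*m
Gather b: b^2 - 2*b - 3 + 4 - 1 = b^2 - 2*b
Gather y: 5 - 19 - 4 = -18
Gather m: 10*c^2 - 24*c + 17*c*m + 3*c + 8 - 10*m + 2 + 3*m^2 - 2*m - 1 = 10*c^2 - 21*c + 3*m^2 + m*(17*c - 12) + 9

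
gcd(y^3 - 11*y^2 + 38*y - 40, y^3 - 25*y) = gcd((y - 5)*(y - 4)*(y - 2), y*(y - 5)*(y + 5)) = y - 5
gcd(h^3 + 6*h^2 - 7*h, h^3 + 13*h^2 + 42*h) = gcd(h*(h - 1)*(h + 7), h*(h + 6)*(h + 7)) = h^2 + 7*h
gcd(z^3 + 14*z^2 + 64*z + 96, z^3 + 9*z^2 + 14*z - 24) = z^2 + 10*z + 24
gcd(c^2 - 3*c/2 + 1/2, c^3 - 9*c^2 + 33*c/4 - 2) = c - 1/2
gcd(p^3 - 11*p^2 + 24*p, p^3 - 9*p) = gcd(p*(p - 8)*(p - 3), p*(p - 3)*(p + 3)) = p^2 - 3*p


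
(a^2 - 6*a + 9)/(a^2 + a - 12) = (a - 3)/(a + 4)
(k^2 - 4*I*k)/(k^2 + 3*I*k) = (k - 4*I)/(k + 3*I)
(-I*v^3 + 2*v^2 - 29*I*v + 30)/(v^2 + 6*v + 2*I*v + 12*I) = (-I*v^3 + 2*v^2 - 29*I*v + 30)/(v^2 + 2*v*(3 + I) + 12*I)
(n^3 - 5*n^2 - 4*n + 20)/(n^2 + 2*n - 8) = (n^2 - 3*n - 10)/(n + 4)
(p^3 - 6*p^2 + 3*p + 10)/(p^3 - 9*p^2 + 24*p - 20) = (p + 1)/(p - 2)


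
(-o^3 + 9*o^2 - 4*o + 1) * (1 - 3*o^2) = 3*o^5 - 27*o^4 + 11*o^3 + 6*o^2 - 4*o + 1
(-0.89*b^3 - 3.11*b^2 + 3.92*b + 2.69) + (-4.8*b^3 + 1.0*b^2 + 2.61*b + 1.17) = -5.69*b^3 - 2.11*b^2 + 6.53*b + 3.86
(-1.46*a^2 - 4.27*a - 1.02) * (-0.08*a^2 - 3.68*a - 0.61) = 0.1168*a^4 + 5.7144*a^3 + 16.6858*a^2 + 6.3583*a + 0.6222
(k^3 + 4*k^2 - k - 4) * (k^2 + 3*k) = k^5 + 7*k^4 + 11*k^3 - 7*k^2 - 12*k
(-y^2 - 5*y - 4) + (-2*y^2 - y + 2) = -3*y^2 - 6*y - 2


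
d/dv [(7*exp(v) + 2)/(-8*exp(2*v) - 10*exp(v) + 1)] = (56*exp(2*v) + 32*exp(v) + 27)*exp(v)/(64*exp(4*v) + 160*exp(3*v) + 84*exp(2*v) - 20*exp(v) + 1)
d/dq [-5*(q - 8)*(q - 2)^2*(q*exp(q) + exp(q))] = 5*(-q^4 + 7*q^3 + 9*q^2 - 52*q + 28)*exp(q)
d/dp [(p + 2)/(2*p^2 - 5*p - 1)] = (2*p^2 - 5*p - (p + 2)*(4*p - 5) - 1)/(-2*p^2 + 5*p + 1)^2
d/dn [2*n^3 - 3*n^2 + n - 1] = 6*n^2 - 6*n + 1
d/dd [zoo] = 0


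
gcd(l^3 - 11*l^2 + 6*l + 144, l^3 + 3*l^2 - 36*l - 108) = l^2 - 3*l - 18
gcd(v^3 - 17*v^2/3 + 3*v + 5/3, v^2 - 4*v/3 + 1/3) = v - 1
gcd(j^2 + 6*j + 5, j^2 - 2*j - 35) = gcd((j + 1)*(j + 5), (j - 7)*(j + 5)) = j + 5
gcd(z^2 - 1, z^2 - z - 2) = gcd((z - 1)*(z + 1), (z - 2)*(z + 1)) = z + 1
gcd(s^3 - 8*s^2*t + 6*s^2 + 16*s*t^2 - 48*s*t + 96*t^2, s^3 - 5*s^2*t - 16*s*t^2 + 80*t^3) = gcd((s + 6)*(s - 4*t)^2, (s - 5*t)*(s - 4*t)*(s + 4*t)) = s - 4*t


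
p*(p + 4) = p^2 + 4*p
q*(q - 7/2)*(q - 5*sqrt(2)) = q^3 - 5*sqrt(2)*q^2 - 7*q^2/2 + 35*sqrt(2)*q/2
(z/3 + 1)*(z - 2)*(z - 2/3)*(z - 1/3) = z^4/3 - 61*z^2/27 + 56*z/27 - 4/9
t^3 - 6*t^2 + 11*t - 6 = (t - 3)*(t - 2)*(t - 1)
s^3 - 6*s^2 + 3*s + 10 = (s - 5)*(s - 2)*(s + 1)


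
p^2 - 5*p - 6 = (p - 6)*(p + 1)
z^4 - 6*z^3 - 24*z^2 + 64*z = z*(z - 8)*(z - 2)*(z + 4)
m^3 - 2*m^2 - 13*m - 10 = (m - 5)*(m + 1)*(m + 2)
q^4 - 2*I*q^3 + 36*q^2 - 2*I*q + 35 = (q - 7*I)*(q + 5*I)*(-I*q + 1)*(I*q + 1)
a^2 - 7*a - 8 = (a - 8)*(a + 1)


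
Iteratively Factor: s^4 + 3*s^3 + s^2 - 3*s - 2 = (s + 2)*(s^3 + s^2 - s - 1) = (s + 1)*(s + 2)*(s^2 - 1) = (s + 1)^2*(s + 2)*(s - 1)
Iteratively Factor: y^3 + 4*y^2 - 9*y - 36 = (y - 3)*(y^2 + 7*y + 12) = (y - 3)*(y + 3)*(y + 4)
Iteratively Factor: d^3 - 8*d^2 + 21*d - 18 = (d - 2)*(d^2 - 6*d + 9) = (d - 3)*(d - 2)*(d - 3)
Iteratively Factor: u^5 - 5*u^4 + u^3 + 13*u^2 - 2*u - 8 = (u + 1)*(u^4 - 6*u^3 + 7*u^2 + 6*u - 8) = (u - 4)*(u + 1)*(u^3 - 2*u^2 - u + 2) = (u - 4)*(u - 1)*(u + 1)*(u^2 - u - 2) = (u - 4)*(u - 2)*(u - 1)*(u + 1)*(u + 1)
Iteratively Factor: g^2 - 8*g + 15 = (g - 3)*(g - 5)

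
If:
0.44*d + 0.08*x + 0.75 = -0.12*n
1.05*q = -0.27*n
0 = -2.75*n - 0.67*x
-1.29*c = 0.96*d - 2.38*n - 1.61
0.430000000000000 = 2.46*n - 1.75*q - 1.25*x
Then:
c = 2.60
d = -1.68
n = 0.05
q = -0.01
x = -0.22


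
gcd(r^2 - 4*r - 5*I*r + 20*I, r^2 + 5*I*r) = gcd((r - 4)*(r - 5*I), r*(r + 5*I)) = 1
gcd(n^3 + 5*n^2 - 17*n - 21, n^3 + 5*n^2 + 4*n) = n + 1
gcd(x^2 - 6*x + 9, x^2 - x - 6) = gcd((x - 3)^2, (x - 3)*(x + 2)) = x - 3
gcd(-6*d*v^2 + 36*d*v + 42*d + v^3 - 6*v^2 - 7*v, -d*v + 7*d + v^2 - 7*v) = v - 7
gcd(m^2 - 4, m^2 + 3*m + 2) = m + 2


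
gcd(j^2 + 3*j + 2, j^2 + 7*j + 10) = j + 2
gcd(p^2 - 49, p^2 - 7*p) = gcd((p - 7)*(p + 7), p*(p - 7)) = p - 7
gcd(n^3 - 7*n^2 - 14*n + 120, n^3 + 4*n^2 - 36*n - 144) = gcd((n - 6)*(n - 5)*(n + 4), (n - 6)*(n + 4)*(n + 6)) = n^2 - 2*n - 24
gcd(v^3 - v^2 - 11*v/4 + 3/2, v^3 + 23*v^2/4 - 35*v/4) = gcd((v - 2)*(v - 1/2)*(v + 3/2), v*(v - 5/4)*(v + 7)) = 1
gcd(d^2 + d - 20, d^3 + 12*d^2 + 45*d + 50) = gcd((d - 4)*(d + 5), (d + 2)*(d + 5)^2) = d + 5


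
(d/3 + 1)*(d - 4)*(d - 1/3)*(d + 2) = d^4/3 + 2*d^3/9 - 43*d^2/9 - 58*d/9 + 8/3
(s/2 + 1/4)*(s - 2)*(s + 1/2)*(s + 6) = s^4/2 + 5*s^3/2 - 31*s^2/8 - 11*s/2 - 3/2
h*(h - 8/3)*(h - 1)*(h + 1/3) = h^4 - 10*h^3/3 + 13*h^2/9 + 8*h/9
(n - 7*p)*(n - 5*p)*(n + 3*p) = n^3 - 9*n^2*p - n*p^2 + 105*p^3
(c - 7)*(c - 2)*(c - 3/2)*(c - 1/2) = c^4 - 11*c^3 + 131*c^2/4 - 139*c/4 + 21/2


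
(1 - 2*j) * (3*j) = -6*j^2 + 3*j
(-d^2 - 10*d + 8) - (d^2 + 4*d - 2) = -2*d^2 - 14*d + 10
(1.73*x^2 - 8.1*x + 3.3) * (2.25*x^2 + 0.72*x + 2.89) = 3.8925*x^4 - 16.9794*x^3 + 6.5927*x^2 - 21.033*x + 9.537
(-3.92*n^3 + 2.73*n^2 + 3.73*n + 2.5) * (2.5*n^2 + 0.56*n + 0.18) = -9.8*n^5 + 4.6298*n^4 + 10.1482*n^3 + 8.8302*n^2 + 2.0714*n + 0.45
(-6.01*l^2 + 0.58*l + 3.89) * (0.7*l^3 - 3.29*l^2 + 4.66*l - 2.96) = -4.207*l^5 + 20.1789*l^4 - 27.1918*l^3 + 7.6943*l^2 + 16.4106*l - 11.5144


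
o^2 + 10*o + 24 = (o + 4)*(o + 6)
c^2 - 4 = (c - 2)*(c + 2)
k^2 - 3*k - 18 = (k - 6)*(k + 3)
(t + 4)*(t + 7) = t^2 + 11*t + 28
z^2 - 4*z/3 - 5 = (z - 3)*(z + 5/3)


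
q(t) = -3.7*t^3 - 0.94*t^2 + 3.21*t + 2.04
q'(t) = -11.1*t^2 - 1.88*t + 3.21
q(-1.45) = 6.69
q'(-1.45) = -17.40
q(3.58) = -168.28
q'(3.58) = -145.78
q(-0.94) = 1.27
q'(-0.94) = -4.83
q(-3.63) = 154.98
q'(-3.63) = -136.23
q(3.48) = -154.11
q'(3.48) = -137.76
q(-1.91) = 18.26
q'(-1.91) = -33.69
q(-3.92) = 197.89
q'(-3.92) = -159.99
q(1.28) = -3.15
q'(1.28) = -17.38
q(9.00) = -2742.51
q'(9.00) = -912.81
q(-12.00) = 6221.76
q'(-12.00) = -1572.63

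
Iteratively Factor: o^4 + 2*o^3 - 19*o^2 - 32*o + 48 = (o - 4)*(o^3 + 6*o^2 + 5*o - 12) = (o - 4)*(o + 3)*(o^2 + 3*o - 4) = (o - 4)*(o + 3)*(o + 4)*(o - 1)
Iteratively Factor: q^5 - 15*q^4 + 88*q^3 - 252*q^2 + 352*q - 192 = (q - 2)*(q^4 - 13*q^3 + 62*q^2 - 128*q + 96) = (q - 4)*(q - 2)*(q^3 - 9*q^2 + 26*q - 24) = (q - 4)*(q - 2)^2*(q^2 - 7*q + 12) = (q - 4)^2*(q - 2)^2*(q - 3)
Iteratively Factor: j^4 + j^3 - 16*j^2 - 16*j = (j + 1)*(j^3 - 16*j) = j*(j + 1)*(j^2 - 16) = j*(j + 1)*(j + 4)*(j - 4)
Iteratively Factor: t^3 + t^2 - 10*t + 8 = (t - 2)*(t^2 + 3*t - 4) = (t - 2)*(t - 1)*(t + 4)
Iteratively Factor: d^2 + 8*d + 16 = (d + 4)*(d + 4)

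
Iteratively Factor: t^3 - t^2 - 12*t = (t - 4)*(t^2 + 3*t) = (t - 4)*(t + 3)*(t)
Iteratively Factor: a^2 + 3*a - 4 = (a - 1)*(a + 4)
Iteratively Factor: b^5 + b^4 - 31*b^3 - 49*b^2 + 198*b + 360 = (b + 2)*(b^4 - b^3 - 29*b^2 + 9*b + 180) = (b - 5)*(b + 2)*(b^3 + 4*b^2 - 9*b - 36) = (b - 5)*(b + 2)*(b + 3)*(b^2 + b - 12) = (b - 5)*(b - 3)*(b + 2)*(b + 3)*(b + 4)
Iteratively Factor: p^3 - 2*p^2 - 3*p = (p)*(p^2 - 2*p - 3) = p*(p - 3)*(p + 1)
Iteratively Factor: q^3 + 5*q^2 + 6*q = (q + 2)*(q^2 + 3*q) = q*(q + 2)*(q + 3)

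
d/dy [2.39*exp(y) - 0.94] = 2.39*exp(y)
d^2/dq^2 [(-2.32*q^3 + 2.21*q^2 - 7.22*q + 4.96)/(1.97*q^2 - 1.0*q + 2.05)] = (-33.234156*q^3 + 90.481074*q^2 + 57.82182*q - 41.16887)/(7.645373*q^6 - 11.6427*q^5 + 29.777535*q^4 - 25.231*q^3 + 30.986775*q^2 - 12.6075*q + 8.615125)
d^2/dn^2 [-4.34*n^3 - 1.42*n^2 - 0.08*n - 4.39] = -26.04*n - 2.84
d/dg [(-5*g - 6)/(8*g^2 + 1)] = (40*g^2 + 96*g - 5)/(64*g^4 + 16*g^2 + 1)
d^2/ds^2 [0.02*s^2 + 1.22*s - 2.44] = 0.0400000000000000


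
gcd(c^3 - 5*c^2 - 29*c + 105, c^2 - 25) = c + 5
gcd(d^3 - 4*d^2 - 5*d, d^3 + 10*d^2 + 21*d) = d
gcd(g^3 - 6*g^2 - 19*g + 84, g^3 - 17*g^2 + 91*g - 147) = g^2 - 10*g + 21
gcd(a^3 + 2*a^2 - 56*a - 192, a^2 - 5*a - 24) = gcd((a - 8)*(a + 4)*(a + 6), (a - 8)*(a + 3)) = a - 8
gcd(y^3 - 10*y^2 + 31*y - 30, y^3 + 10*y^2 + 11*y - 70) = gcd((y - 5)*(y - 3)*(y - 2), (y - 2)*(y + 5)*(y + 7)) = y - 2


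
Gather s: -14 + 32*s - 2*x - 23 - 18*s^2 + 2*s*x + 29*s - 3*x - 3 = -18*s^2 + s*(2*x + 61) - 5*x - 40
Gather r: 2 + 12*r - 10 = 12*r - 8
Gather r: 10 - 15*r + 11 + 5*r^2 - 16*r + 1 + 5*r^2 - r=10*r^2 - 32*r + 22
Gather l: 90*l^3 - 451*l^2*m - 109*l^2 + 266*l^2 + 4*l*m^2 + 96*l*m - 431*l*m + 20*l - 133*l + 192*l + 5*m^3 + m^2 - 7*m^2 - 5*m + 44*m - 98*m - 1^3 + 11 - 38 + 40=90*l^3 + l^2*(157 - 451*m) + l*(4*m^2 - 335*m + 79) + 5*m^3 - 6*m^2 - 59*m + 12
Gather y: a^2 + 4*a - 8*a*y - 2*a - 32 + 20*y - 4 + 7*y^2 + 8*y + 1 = a^2 + 2*a + 7*y^2 + y*(28 - 8*a) - 35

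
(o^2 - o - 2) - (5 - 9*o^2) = 10*o^2 - o - 7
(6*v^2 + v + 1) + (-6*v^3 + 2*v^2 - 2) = -6*v^3 + 8*v^2 + v - 1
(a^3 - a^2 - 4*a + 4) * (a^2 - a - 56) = a^5 - 2*a^4 - 59*a^3 + 64*a^2 + 220*a - 224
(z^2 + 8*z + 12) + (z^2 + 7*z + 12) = 2*z^2 + 15*z + 24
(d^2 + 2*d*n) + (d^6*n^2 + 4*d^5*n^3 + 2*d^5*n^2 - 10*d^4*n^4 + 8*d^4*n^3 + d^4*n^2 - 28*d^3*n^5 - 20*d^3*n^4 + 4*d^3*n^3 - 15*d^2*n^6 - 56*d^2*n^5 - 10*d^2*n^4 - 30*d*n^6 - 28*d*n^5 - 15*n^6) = d^6*n^2 + 4*d^5*n^3 + 2*d^5*n^2 - 10*d^4*n^4 + 8*d^4*n^3 + d^4*n^2 - 28*d^3*n^5 - 20*d^3*n^4 + 4*d^3*n^3 - 15*d^2*n^6 - 56*d^2*n^5 - 10*d^2*n^4 + d^2 - 30*d*n^6 - 28*d*n^5 + 2*d*n - 15*n^6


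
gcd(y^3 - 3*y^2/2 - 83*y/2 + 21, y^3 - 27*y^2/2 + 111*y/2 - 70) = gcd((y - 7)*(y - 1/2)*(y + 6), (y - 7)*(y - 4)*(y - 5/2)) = y - 7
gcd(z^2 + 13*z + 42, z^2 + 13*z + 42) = z^2 + 13*z + 42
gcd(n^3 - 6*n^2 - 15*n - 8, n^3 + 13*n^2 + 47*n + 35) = n + 1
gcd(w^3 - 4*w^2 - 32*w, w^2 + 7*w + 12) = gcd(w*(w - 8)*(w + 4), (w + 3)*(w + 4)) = w + 4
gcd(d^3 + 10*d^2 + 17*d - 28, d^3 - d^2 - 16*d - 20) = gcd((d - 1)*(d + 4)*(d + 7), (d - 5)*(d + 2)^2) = 1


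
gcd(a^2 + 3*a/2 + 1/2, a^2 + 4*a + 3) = a + 1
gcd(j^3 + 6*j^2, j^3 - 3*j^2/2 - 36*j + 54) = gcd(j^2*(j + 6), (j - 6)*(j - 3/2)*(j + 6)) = j + 6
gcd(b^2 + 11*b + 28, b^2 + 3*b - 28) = b + 7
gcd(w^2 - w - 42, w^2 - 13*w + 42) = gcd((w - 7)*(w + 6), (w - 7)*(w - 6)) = w - 7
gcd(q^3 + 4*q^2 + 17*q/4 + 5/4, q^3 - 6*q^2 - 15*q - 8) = q + 1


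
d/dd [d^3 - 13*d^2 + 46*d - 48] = 3*d^2 - 26*d + 46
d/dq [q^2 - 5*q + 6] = 2*q - 5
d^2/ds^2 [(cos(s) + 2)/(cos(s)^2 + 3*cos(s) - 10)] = (-9*(1 - cos(2*s))^2*cos(s)/4 - 5*(1 - cos(2*s))^2/4 - 241*cos(s)/2 - 63*cos(2*s) - 21*cos(3*s) + cos(5*s)/2 + 78)/((cos(s) - 2)^3*(cos(s) + 5)^3)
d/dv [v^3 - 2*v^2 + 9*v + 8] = 3*v^2 - 4*v + 9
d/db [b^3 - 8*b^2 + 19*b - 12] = 3*b^2 - 16*b + 19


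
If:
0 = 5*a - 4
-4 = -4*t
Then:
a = 4/5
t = 1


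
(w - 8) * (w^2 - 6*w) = w^3 - 14*w^2 + 48*w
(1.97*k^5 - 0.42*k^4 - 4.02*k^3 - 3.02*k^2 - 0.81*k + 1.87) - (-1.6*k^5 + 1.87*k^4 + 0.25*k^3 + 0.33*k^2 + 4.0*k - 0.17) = 3.57*k^5 - 2.29*k^4 - 4.27*k^3 - 3.35*k^2 - 4.81*k + 2.04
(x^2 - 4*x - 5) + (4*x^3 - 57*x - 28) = 4*x^3 + x^2 - 61*x - 33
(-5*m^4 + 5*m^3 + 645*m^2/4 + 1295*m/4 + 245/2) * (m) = -5*m^5 + 5*m^4 + 645*m^3/4 + 1295*m^2/4 + 245*m/2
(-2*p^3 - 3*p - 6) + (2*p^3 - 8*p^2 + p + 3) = -8*p^2 - 2*p - 3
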